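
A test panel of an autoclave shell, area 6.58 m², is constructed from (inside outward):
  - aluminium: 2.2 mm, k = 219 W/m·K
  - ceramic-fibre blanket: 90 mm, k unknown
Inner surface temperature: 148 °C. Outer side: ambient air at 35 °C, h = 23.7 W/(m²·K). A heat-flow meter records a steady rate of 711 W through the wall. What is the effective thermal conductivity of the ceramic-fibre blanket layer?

Model the wall as resistances in series:
R_aluminium = L/(kA) = 0.0022/(219×6.58) = 1.527×10^-6 K/W
R_outer film = 1/(h_o·A) = 1/(23.7×6.58) = 0.006412 K/W
Sum of known resistances R_other = 0.006414 K/W
Total R = ΔT/Q = 113/711 = 0.1589 K/W
R_ceramic-fibre blanket = R_total − R_other = 0.1525 K/W
k = L/(R·A) = 0.09/(0.1525×6.58)

k ≈ 0.0897 W/(m·K)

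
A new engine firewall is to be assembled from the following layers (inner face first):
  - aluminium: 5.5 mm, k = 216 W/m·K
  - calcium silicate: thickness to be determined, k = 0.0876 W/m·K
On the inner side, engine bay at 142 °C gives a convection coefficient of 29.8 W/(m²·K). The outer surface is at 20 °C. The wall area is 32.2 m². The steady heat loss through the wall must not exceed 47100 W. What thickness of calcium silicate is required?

L ≈ 4.36 mm

Using the resistance-network approach (series):
R_inner film = 1/(h_i·A) = 1/(29.8×32.2) = 0.001042 K/W
R_aluminium = L/(kA) = 0.0055/(216×32.2) = 7.908×10^-7 K/W
Sum of the known resistances R_other = 0.001043 K/W
Required total resistance R_tot = ΔT/Q_allow = 122/47100 = 0.00259 K/W
R_calcium silicate = R_tot − R_other = 0.001547 K/W
L = R·k·A = 0.001547×0.0876×32.2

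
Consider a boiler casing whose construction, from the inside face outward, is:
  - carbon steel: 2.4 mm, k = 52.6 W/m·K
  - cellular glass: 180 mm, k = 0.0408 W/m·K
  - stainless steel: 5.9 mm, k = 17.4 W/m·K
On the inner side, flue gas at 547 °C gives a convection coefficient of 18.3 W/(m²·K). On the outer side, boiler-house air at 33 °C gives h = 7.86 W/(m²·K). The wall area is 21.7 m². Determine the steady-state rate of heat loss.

Series thermal resistances:
R_inner film = 1/(h_i·A) = 1/(18.3×21.7) = 0.002518 K/W
R_carbon steel = L/(kA) = 0.0024/(52.6×21.7) = 2.103×10^-6 K/W
R_cellular glass = L/(kA) = 0.18/(0.0408×21.7) = 0.2033 K/W
R_stainless steel = L/(kA) = 0.0059/(17.4×21.7) = 1.563×10^-5 K/W
R_outer film = 1/(h_o·A) = 1/(7.86×21.7) = 0.005863 K/W
R_total = 0.2117 K/W
Q = ΔT / R_total = 514 / 0.2117

Q ≈ 2430 W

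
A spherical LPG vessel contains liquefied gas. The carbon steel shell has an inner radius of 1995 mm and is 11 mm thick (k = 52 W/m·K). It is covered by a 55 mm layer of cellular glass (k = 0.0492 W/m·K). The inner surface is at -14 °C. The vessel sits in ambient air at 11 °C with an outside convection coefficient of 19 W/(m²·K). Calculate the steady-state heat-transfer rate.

Radial (spherical) resistances in series:
R_carbon steel shell = (1/1.995 − 1/2.006)/(4π×52) = 4.206×10^-6 K/W
R_cellular glass = (1/2.006 − 1/2.061)/(4π×0.0492) = 0.02152 K/W
R_outer film = 1/(h·4πr_o²) = 1/(19×4π×2.061²) = 9.86×10^-4 K/W
R_total = 0.02251 K/W
Q = ΔT/R_total = 25/0.02251

Q ≈ 1110 W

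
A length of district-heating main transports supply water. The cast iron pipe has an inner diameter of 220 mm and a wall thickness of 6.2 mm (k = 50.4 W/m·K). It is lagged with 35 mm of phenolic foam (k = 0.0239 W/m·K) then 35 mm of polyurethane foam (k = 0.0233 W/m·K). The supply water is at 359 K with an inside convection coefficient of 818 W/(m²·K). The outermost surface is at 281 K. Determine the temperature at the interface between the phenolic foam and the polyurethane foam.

T ≈ 316 K

For a radial system each layer contributes R = ln(r_out/r_in)/(2πkL); films add R = 1/(hA).
R_inner film = 1/(h_i·2πr₁L) = 1/(818×2π×0.11×1) = 0.001769 K/W
R_cast iron pipe wall = ln(116.2/110)/(2π×50.4×1) = 1.732×10^-4 K/W
R_phenolic foam = ln(151.2/116.2)/(2π×0.0239×1) = 1.753 K/W
R_polyurethane foam = ln(186.2/151.2)/(2π×0.0233×1) = 1.422 K/W
R_total = 3.178 K/W
Q = ΔT/R_total = 78/3.178
Q = 24.5 W/m
T_interface = T_inner − Q·ΣR(inner→interface) = 359 − 24.5×1.755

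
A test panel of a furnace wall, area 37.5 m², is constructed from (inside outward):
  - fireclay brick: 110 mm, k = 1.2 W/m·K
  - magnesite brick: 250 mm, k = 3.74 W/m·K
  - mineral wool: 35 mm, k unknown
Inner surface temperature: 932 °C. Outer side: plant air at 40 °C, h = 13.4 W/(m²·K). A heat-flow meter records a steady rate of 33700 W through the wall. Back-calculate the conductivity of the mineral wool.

k ≈ 0.0461 W/(m·K)

Thermal resistances in series:
R_fireclay brick = L/(kA) = 0.11/(1.2×37.5) = 0.002444 K/W
R_magnesite brick = L/(kA) = 0.25/(3.74×37.5) = 0.001783 K/W
R_outer film = 1/(h_o·A) = 1/(13.4×37.5) = 0.00199 K/W
Sum of known resistances R_other = 0.006217 K/W
Total R = ΔT/Q = 892/33700 = 0.02647 K/W
R_mineral wool = R_total − R_other = 0.02025 K/W
k = L/(R·A) = 0.035/(0.02025×37.5)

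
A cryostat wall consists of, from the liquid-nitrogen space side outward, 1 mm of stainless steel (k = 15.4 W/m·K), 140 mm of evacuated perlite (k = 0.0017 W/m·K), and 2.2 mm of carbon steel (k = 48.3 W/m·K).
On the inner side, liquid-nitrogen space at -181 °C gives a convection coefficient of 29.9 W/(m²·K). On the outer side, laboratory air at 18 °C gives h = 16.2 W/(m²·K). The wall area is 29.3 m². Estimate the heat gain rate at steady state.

Q ≈ 70.7 W

Thermal resistances in series:
R_inner film = 1/(h_i·A) = 1/(29.9×29.3) = 0.001141 K/W
R_stainless steel = L/(kA) = 0.001/(15.4×29.3) = 2.216×10^-6 K/W
R_evacuated perlite = L/(kA) = 0.14/(0.0017×29.3) = 2.811 K/W
R_carbon steel = L/(kA) = 0.0022/(48.3×29.3) = 1.555×10^-6 K/W
R_outer film = 1/(h_o·A) = 1/(16.2×29.3) = 0.002107 K/W
R_total = 2.814 K/W
Q = ΔT / R_total = 199 / 2.814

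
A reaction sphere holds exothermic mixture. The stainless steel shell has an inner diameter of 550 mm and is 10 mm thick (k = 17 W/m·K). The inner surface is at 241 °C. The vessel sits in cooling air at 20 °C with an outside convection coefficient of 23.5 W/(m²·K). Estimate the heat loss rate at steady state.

Q ≈ 5230 W

For a spherical shell R = (1/r₁ − 1/r₂)/(4πk); film R = 1/(h·4πr²). In series:
R_stainless steel shell = (1/0.275 − 1/0.285)/(4π×17) = 5.973×10^-4 K/W
R_outer film = 1/(h·4πr_o²) = 1/(23.5×4π×0.285²) = 0.04169 K/W
R_total = 0.04229 K/W
Q = ΔT/R_total = 221/0.04229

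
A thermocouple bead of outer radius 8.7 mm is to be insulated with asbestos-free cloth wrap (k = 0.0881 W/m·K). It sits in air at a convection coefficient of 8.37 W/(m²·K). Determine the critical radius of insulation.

r_cr ≈ 21.1 mm

For a sphere r_cr = 2k/h = 2×0.0881/8.37
r_cr = 21.1 mm; since the bare radius (8.7 mm) is below r_cr, adding a thin layer of insulation will *increase* heat loss.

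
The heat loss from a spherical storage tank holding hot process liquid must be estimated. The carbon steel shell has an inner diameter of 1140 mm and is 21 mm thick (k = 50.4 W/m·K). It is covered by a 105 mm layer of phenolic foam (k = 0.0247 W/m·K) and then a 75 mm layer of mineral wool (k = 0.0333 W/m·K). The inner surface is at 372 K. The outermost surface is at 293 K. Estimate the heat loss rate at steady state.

Q ≈ 68.3 W

For a spherical shell R = (1/r₁ − 1/r₂)/(4πk); film R = 1/(h·4πr²). In series:
R_carbon steel shell = (1/0.57 − 1/0.591)/(4π×50.4) = 9.843×10^-5 K/W
R_phenolic foam = (1/0.591 − 1/0.696)/(4π×0.0247) = 0.8224 K/W
R_mineral wool = (1/0.696 − 1/0.771)/(4π×0.0333) = 0.334 K/W
R_total = 1.157 K/W
Q = ΔT/R_total = 79/1.157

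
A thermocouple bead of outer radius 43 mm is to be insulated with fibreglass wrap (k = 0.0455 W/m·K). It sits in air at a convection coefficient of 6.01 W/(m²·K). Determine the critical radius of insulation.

r_cr ≈ 15.1 mm

For a sphere r_cr = 2k/h = 2×0.0455/6.01
r_cr = 15.1 mm; since the bare radius (43 mm) is above r_cr, any added insulation will reduce heat loss.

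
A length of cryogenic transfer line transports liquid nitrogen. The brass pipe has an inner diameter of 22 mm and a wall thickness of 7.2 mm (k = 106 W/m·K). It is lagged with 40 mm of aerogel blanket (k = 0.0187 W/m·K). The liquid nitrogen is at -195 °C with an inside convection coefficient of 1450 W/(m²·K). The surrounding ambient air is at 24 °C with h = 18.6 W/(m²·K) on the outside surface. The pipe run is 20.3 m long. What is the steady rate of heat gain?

Q ≈ 442 W

Per-layer cylindrical resistances, series-summed:
R_inner film = 1/(h_i·2πr₁L) = 1/(1450×2π×0.011×20.3) = 4.915×10^-4 K/W
R_brass pipe wall = ln(18.2/11)/(2π×106×20.3) = 3.724×10^-5 K/W
R_aerogel blanket = ln(58.2/18.2)/(2π×0.0187×20.3) = 0.4874 K/W
R_outer film = 1/(h_o·2πr_oL) = 1/(18.6×2π×0.0582×20.3) = 0.007242 K/W
R_total = 0.4951 K/W
Q = ΔT/R_total = 219/0.4951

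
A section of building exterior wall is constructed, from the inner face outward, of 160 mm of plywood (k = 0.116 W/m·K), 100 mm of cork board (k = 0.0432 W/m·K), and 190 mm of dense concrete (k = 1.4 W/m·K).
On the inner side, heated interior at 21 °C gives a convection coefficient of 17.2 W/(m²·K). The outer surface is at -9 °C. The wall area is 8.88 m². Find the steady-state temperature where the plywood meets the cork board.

T ≈ 9.91 °C

Series thermal resistances:
R_inner film = 1/(h_i·A) = 1/(17.2×8.88) = 0.006547 K/W
R_plywood = L/(kA) = 0.16/(0.116×8.88) = 0.1553 K/W
R_cork board = L/(kA) = 0.1/(0.0432×8.88) = 0.2607 K/W
R_dense concrete = L/(kA) = 0.19/(1.4×8.88) = 0.01528 K/W
R_total = 0.4378 K/W;  Q = ΔT/R_total = 30/0.4378 = 68.52 W
T_interface = T_inner − Q·ΣR(inner→interface) = 21 − 68.5×0.1619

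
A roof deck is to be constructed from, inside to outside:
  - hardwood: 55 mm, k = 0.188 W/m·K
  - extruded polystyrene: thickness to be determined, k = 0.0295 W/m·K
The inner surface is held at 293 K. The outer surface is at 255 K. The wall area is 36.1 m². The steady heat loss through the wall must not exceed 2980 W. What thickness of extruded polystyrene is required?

Series thermal resistances:
R_hardwood = L/(kA) = 0.055/(0.188×36.1) = 0.008104 K/W
Sum of the known resistances R_other = 0.008104 K/W
Required total resistance R_tot = ΔT/Q_allow = 38/2980 = 0.01275 K/W
R_extruded polystyrene = R_tot − R_other = 0.004648 K/W
L = R·k·A = 0.004648×0.0295×36.1

L ≈ 4.95 mm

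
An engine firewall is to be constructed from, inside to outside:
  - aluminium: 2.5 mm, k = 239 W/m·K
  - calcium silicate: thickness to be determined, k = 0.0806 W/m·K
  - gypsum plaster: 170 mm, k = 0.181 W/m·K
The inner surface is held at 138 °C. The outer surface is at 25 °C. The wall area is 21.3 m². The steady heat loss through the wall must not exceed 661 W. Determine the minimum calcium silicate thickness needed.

L ≈ 218 mm

Thermal resistances in series:
R_aluminium = L/(kA) = 0.0025/(239×21.3) = 4.911×10^-7 K/W
R_gypsum plaster = L/(kA) = 0.17/(0.181×21.3) = 0.0441 K/W
Sum of the known resistances R_other = 0.0441 K/W
Required total resistance R_tot = ΔT/Q_allow = 113/661 = 0.171 K/W
R_calcium silicate = R_tot − R_other = 0.1269 K/W
L = R·k·A = 0.1269×0.0806×21.3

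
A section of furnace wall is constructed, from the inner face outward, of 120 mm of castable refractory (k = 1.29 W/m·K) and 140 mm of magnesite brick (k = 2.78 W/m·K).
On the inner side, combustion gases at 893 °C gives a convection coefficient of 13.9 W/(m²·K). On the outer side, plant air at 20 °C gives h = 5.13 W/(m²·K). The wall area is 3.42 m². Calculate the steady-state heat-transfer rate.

Q ≈ 7280 W

Using the resistance-network approach (series):
R_inner film = 1/(h_i·A) = 1/(13.9×3.42) = 0.02104 K/W
R_castable refractory = L/(kA) = 0.12/(1.29×3.42) = 0.0272 K/W
R_magnesite brick = L/(kA) = 0.14/(2.78×3.42) = 0.01473 K/W
R_outer film = 1/(h_o·A) = 1/(5.13×3.42) = 0.057 K/W
R_total = 0.12 K/W
Q = ΔT / R_total = 873 / 0.12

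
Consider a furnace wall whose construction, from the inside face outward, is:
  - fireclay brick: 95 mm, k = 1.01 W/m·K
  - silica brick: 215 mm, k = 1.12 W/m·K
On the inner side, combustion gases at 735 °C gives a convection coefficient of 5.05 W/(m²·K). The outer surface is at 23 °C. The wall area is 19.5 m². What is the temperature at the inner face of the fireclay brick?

T ≈ 444 °C

Thermal resistances in series:
R_inner film = 1/(h_i·A) = 1/(5.05×19.5) = 0.01015 K/W
R_fireclay brick = L/(kA) = 0.095/(1.01×19.5) = 0.004824 K/W
R_silica brick = L/(kA) = 0.215/(1.12×19.5) = 0.009844 K/W
R_total = 0.02482 K/W;  Q = ΔT/R_total = 712/0.02482 = 28680 W
T_interface = T_inner − Q·ΣR(inner→interface) = 735 − 28700×0.01015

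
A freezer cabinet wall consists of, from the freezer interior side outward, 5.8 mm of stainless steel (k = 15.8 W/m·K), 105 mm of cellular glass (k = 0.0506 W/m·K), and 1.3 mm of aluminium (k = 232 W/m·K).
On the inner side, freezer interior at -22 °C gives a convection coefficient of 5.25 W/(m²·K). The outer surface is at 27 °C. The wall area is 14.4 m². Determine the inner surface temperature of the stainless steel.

Model the wall as resistances in series:
R_inner film = 1/(h_i·A) = 1/(5.25×14.4) = 0.01323 K/W
R_stainless steel = L/(kA) = 0.0058/(15.8×14.4) = 2.549×10^-5 K/W
R_cellular glass = L/(kA) = 0.105/(0.0506×14.4) = 0.1441 K/W
R_aluminium = L/(kA) = 0.0013/(232×14.4) = 3.891×10^-7 K/W
R_total = 0.1574 K/W;  Q = ΔT/R_total = 49/0.1574 = 311.4 W
T_interface = T_inner + Q·ΣR(inner→interface) = -22 + 311×0.01323

T ≈ -17.9 °C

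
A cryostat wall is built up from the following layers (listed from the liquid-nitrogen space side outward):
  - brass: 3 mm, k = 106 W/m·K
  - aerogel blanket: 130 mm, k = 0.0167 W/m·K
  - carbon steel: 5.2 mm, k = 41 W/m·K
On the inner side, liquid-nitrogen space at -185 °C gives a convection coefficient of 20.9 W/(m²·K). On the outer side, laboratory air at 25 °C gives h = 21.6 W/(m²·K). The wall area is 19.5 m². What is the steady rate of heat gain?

Model the wall as resistances in series:
R_inner film = 1/(h_i·A) = 1/(20.9×19.5) = 0.002454 K/W
R_brass = L/(kA) = 0.003/(106×19.5) = 1.451×10^-6 K/W
R_aerogel blanket = L/(kA) = 0.13/(0.0167×19.5) = 0.3992 K/W
R_carbon steel = L/(kA) = 0.0052/(41×19.5) = 6.504×10^-6 K/W
R_outer film = 1/(h_o·A) = 1/(21.6×19.5) = 0.002374 K/W
R_total = 0.404 K/W
Q = ΔT / R_total = 210 / 0.404

Q ≈ 520 W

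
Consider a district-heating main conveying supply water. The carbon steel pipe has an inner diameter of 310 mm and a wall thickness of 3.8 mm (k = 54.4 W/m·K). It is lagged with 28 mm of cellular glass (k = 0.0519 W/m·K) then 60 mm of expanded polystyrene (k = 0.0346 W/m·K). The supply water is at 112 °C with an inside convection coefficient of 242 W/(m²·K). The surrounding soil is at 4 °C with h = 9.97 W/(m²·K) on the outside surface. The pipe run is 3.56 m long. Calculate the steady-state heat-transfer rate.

Treating each annulus and film as a series resistance:
R_inner film = 1/(h_i·2πr₁L) = 1/(242×2π×0.155×3.56) = 0.001192 K/W
R_carbon steel pipe wall = ln(158.8/155)/(2π×54.4×3.56) = 1.99×10^-5 K/W
R_cellular glass = ln(186.8/158.8)/(2π×0.0519×3.56) = 0.1399 K/W
R_expanded polystyrene = ln(246.8/186.8)/(2π×0.0346×3.56) = 0.3599 K/W
R_outer film = 1/(h_o·2πr_oL) = 1/(9.97×2π×0.2468×3.56) = 0.01817 K/W
R_total = 0.5192 K/W
Q = ΔT/R_total = 108/0.5192

Q ≈ 208 W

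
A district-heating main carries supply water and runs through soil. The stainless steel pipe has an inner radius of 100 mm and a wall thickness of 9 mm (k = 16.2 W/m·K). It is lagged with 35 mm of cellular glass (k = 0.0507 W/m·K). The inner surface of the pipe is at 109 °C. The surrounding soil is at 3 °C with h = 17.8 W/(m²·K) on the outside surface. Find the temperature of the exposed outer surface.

For a radial system each layer contributes R = ln(r_out/r_in)/(2πkL); films add R = 1/(hA).
R_stainless steel pipe wall = ln(109/100)/(2π×16.2×1) = 8.466×10^-4 K/W
R_cellular glass = ln(144/109)/(2π×0.0507×1) = 0.8741 K/W
R_outer film = 1/(h_o·2πr_oL) = 1/(17.8×2π×0.144×1) = 0.06209 K/W
R_total = 0.9371 K/W
Q = ΔT/R_total = 106/0.9371
Q = 113 W/m
T_interface = T_inner − Q·ΣR(inner→interface) = 109 − 113×0.875

T ≈ 10 °C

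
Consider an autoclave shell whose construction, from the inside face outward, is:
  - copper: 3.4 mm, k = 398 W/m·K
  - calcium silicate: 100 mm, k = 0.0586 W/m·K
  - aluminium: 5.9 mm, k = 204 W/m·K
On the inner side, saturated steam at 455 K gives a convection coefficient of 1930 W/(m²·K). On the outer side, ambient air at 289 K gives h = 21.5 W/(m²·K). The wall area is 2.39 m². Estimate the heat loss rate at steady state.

Q ≈ 226 W

Thermal resistances in series:
R_inner film = 1/(h_i·A) = 1/(1930×2.39) = 2.168×10^-4 K/W
R_copper = L/(kA) = 0.0034/(398×2.39) = 3.574×10^-6 K/W
R_calcium silicate = L/(kA) = 0.1/(0.0586×2.39) = 0.714 K/W
R_aluminium = L/(kA) = 0.0059/(204×2.39) = 1.21×10^-5 K/W
R_outer film = 1/(h_o·A) = 1/(21.5×2.39) = 0.01946 K/W
R_total = 0.7337 K/W
Q = ΔT / R_total = 166 / 0.7337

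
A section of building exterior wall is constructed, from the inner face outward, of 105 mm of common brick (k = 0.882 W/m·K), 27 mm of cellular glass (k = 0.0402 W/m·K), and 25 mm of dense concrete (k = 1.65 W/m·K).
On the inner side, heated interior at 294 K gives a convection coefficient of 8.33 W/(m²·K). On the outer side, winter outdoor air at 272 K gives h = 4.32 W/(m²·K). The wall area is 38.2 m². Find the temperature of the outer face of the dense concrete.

Using the resistance-network approach (series):
R_inner film = 1/(h_i·A) = 1/(8.33×38.2) = 0.003143 K/W
R_common brick = L/(kA) = 0.105/(0.882×38.2) = 0.003116 K/W
R_cellular glass = L/(kA) = 0.027/(0.0402×38.2) = 0.01758 K/W
R_dense concrete = L/(kA) = 0.025/(1.65×38.2) = 3.966×10^-4 K/W
R_outer film = 1/(h_o·A) = 1/(4.32×38.2) = 0.00606 K/W
R_total = 0.0303 K/W;  Q = ΔT/R_total = 22/0.0303 = 726.1 W
T_interface = T_inner − Q·ΣR(inner→interface) = 294 − 726×0.02424

T ≈ 276 K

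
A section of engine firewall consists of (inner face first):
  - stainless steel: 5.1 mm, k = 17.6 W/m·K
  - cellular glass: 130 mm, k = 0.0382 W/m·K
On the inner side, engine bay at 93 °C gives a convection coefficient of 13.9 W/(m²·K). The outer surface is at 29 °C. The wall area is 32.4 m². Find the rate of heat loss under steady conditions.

Model the wall as resistances in series:
R_inner film = 1/(h_i·A) = 1/(13.9×32.4) = 0.00222 K/W
R_stainless steel = L/(kA) = 0.0051/(17.6×32.4) = 8.944×10^-6 K/W
R_cellular glass = L/(kA) = 0.13/(0.0382×32.4) = 0.105 K/W
R_total = 0.1073 K/W
Q = ΔT / R_total = 64 / 0.1073

Q ≈ 597 W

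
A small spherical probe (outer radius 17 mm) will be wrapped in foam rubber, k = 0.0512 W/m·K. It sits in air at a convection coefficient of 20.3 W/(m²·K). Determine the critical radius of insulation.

r_cr ≈ 5.04 mm

For a sphere r_cr = 2k/h = 2×0.0512/20.3
r_cr = 5.04 mm; since the bare radius (17 mm) is above r_cr, any added insulation will reduce heat loss.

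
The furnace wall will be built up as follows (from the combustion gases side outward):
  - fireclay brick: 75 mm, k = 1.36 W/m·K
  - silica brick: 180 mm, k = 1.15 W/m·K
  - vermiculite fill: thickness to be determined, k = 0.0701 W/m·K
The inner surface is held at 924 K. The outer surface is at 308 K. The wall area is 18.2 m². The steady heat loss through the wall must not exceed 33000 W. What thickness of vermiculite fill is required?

L ≈ 8.98 mm

Model the wall as resistances in series:
R_fireclay brick = L/(kA) = 0.075/(1.36×18.2) = 0.00303 K/W
R_silica brick = L/(kA) = 0.18/(1.15×18.2) = 0.0086 K/W
Sum of the known resistances R_other = 0.01163 K/W
Required total resistance R_tot = ΔT/Q_allow = 616/33000 = 0.01867 K/W
R_vermiculite fill = R_tot − R_other = 0.007037 K/W
L = R·k·A = 0.007037×0.0701×18.2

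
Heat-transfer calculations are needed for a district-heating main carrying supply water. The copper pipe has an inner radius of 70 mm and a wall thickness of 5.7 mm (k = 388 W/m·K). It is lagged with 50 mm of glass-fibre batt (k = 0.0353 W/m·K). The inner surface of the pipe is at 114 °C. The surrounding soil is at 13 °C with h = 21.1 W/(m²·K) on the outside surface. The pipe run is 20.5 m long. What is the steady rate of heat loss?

For a radial system each layer contributes R = ln(r_out/r_in)/(2πkL); films add R = 1/(hA).
R_copper pipe wall = ln(75.7/70)/(2π×388×20.5) = 1.566×10^-6 K/W
R_glass-fibre batt = ln(125.7/75.7)/(2π×0.0353×20.5) = 0.1115 K/W
R_outer film = 1/(h_o·2πr_oL) = 1/(21.1×2π×0.1257×20.5) = 0.002927 K/W
R_total = 0.1145 K/W
Q = ΔT/R_total = 101/0.1145

Q ≈ 882 W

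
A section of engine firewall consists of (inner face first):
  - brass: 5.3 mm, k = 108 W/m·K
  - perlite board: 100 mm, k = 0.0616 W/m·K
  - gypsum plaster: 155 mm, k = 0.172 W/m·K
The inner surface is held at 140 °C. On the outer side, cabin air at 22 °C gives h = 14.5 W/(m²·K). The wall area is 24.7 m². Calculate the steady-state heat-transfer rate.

Series thermal resistances:
R_brass = L/(kA) = 0.0053/(108×24.7) = 1.987×10^-6 K/W
R_perlite board = L/(kA) = 0.1/(0.0616×24.7) = 0.06572 K/W
R_gypsum plaster = L/(kA) = 0.155/(0.172×24.7) = 0.03648 K/W
R_outer film = 1/(h_o·A) = 1/(14.5×24.7) = 0.002792 K/W
R_total = 0.105 K/W
Q = ΔT / R_total = 118 / 0.105

Q ≈ 1120 W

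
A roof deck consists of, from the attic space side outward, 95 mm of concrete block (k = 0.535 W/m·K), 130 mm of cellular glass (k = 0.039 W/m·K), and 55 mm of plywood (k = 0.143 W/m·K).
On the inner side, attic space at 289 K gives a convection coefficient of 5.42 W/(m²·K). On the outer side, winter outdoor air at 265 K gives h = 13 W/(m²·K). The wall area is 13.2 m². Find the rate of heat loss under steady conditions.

Q ≈ 76.2 W

Thermal resistances in series:
R_inner film = 1/(h_i·A) = 1/(5.42×13.2) = 0.01398 K/W
R_concrete block = L/(kA) = 0.095/(0.535×13.2) = 0.01345 K/W
R_cellular glass = L/(kA) = 0.13/(0.039×13.2) = 0.2525 K/W
R_plywood = L/(kA) = 0.055/(0.143×13.2) = 0.02914 K/W
R_outer film = 1/(h_o·A) = 1/(13×13.2) = 0.005828 K/W
R_total = 0.3149 K/W
Q = ΔT / R_total = 24 / 0.3149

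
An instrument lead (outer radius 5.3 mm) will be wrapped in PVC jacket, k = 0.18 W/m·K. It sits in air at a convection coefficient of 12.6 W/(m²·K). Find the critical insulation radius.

For a cylinder r_cr = k/h = 0.18/12.6
r_cr = 14.3 mm; since the bare radius (5.3 mm) is below r_cr, adding a thin layer of insulation will *increase* heat loss.

r_cr ≈ 14.3 mm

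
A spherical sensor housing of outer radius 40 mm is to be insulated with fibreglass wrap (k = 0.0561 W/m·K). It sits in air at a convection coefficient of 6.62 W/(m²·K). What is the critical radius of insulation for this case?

For a sphere r_cr = 2k/h = 2×0.0561/6.62
r_cr = 16.9 mm; since the bare radius (40 mm) is above r_cr, any added insulation will reduce heat loss.

r_cr ≈ 16.9 mm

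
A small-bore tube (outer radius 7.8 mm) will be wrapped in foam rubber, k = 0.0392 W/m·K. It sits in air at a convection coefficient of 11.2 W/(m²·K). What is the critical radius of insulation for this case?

r_cr ≈ 3.5 mm

For a cylinder r_cr = k/h = 0.0392/11.2
r_cr = 3.5 mm; since the bare radius (7.8 mm) is above r_cr, any added insulation will reduce heat loss.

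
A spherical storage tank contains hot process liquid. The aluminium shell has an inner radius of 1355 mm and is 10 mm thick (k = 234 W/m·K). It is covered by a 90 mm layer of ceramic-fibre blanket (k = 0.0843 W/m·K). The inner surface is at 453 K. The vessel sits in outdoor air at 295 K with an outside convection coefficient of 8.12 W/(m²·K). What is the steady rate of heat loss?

Q ≈ 3330 W

Spherical conduction: R = (1/r_in − 1/r_out)/(4πk) per layer; series-sum.
R_aluminium shell = (1/1.355 − 1/1.365)/(4π×234) = 1.839×10^-6 K/W
R_ceramic-fibre blanket = (1/1.365 − 1/1.455)/(4π×0.0843) = 0.04278 K/W
R_outer film = 1/(h·4πr_o²) = 1/(8.12×4π×1.455²) = 0.004629 K/W
R_total = 0.04741 K/W
Q = ΔT/R_total = 158/0.04741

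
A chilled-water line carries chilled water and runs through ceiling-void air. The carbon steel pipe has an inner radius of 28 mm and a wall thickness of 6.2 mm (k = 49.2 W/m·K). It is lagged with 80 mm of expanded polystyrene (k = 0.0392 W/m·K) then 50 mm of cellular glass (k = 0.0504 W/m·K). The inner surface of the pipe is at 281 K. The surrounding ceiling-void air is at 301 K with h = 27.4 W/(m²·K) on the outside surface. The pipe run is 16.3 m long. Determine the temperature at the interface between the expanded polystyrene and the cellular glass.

Treating each annulus and film as a series resistance:
R_carbon steel pipe wall = ln(34.2/28)/(2π×49.2×16.3) = 3.97×10^-5 K/W
R_expanded polystyrene = ln(114.2/34.2)/(2π×0.0392×16.3) = 0.3003 K/W
R_cellular glass = ln(164.2/114.2)/(2π×0.0504×16.3) = 0.07035 K/W
R_outer film = 1/(h_o·2πr_oL) = 1/(27.4×2π×0.1642×16.3) = 0.00217 K/W
R_total = 0.3729 K/W
Q = ΔT/R_total = 20/0.3729
Q = 53.6 W
T_interface = T_inner + Q·ΣR(inner→interface) = 281 + 53.6×0.3004

T ≈ 297 K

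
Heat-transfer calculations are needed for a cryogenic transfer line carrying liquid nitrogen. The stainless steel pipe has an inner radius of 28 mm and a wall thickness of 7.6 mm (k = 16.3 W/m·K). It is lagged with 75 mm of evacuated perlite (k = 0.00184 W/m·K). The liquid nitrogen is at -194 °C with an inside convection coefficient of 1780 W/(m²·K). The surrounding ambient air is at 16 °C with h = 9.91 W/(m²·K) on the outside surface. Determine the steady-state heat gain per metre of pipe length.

Treating each annulus and film as a series resistance:
R_inner film = 1/(h_i·2πr₁L) = 1/(1780×2π×0.028×1) = 0.003193 K/W
R_stainless steel pipe wall = ln(35.6/28)/(2π×16.3×1) = 0.002345 K/W
R_evacuated perlite = ln(110.6/35.6)/(2π×0.00184×1) = 98.05 K/W
R_outer film = 1/(h_o·2πr_oL) = 1/(9.91×2π×0.1106×1) = 0.1452 K/W
R_total = 98.2 K/W
Q = ΔT/R_total = 210/98.2

q′ ≈ 2.14 W/m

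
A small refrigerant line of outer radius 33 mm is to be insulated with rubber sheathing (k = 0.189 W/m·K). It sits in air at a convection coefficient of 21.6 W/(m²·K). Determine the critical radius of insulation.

For a cylinder r_cr = k/h = 0.189/21.6
r_cr = 8.75 mm; since the bare radius (33 mm) is above r_cr, any added insulation will reduce heat loss.

r_cr ≈ 8.75 mm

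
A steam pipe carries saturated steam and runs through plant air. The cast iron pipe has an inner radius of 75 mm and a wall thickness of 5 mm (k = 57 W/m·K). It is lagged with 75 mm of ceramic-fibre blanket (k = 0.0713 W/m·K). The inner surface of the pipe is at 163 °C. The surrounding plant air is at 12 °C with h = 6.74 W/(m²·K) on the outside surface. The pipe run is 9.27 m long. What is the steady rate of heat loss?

Per-layer cylindrical resistances, series-summed:
R_cast iron pipe wall = ln(80/75)/(2π×57×9.27) = 1.944×10^-5 K/W
R_ceramic-fibre blanket = ln(155/80)/(2π×0.0713×9.27) = 0.1593 K/W
R_outer film = 1/(h_o·2πr_oL) = 1/(6.74×2π×0.155×9.27) = 0.01643 K/W
R_total = 0.1757 K/W
Q = ΔT/R_total = 151/0.1757

Q ≈ 859 W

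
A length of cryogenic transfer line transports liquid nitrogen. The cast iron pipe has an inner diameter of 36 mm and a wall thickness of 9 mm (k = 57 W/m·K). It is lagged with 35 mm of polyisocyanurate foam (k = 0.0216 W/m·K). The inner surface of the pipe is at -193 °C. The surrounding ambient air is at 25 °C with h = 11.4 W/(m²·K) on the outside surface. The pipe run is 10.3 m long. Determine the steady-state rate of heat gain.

Treating each annulus and film as a series resistance:
R_cast iron pipe wall = ln(27/18)/(2π×57×10.3) = 1.099×10^-4 K/W
R_polyisocyanurate foam = ln(62/27)/(2π×0.0216×10.3) = 0.5947 K/W
R_outer film = 1/(h_o·2πr_oL) = 1/(11.4×2π×0.062×10.3) = 0.02186 K/W
R_total = 0.6167 K/W
Q = ΔT/R_total = 218/0.6167

Q ≈ 354 W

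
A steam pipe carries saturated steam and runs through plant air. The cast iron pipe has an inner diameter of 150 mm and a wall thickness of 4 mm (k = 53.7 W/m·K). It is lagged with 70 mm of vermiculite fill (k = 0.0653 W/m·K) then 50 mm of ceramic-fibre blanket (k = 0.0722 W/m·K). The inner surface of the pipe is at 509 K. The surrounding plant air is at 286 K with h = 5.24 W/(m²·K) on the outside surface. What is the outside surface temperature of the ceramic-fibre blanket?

T ≈ 301 K

For a radial system each layer contributes R = ln(r_out/r_in)/(2πkL); films add R = 1/(hA).
R_cast iron pipe wall = ln(79/75)/(2π×53.7×1) = 1.54×10^-4 K/W
R_vermiculite fill = ln(149/79)/(2π×0.0653×1) = 1.546 K/W
R_ceramic-fibre blanket = ln(199/149)/(2π×0.0722×1) = 0.6379 K/W
R_outer film = 1/(h_o·2πr_oL) = 1/(5.24×2π×0.199×1) = 0.1526 K/W
R_total = 2.337 K/W
Q = ΔT/R_total = 223/2.337
Q = 95.4 W/m
T_interface = T_inner − Q·ΣR(inner→interface) = 509 − 95.4×2.184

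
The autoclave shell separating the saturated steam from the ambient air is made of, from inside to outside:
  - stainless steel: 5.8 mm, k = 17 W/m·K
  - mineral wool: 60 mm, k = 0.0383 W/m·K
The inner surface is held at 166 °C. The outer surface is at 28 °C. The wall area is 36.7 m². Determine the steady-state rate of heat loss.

Q ≈ 3230 W

Treating each layer as a thermal resistance in series:
R_stainless steel = L/(kA) = 0.0058/(17×36.7) = 9.296×10^-6 K/W
R_mineral wool = L/(kA) = 0.06/(0.0383×36.7) = 0.04269 K/W
R_total = 0.0427 K/W
Q = ΔT / R_total = 138 / 0.0427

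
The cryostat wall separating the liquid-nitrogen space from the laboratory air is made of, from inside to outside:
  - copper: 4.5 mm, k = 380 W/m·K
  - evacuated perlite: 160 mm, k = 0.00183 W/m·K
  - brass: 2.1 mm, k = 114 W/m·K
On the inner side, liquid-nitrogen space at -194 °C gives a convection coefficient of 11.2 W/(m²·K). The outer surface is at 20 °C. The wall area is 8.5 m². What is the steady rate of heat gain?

Model the wall as resistances in series:
R_inner film = 1/(h_i·A) = 1/(11.2×8.5) = 0.0105 K/W
R_copper = L/(kA) = 0.0045/(380×8.5) = 1.393×10^-6 K/W
R_evacuated perlite = L/(kA) = 0.16/(0.00183×8.5) = 10.29 K/W
R_brass = L/(kA) = 0.0021/(114×8.5) = 2.167×10^-6 K/W
R_total = 10.3 K/W
Q = ΔT / R_total = 214 / 10.3

Q ≈ 20.8 W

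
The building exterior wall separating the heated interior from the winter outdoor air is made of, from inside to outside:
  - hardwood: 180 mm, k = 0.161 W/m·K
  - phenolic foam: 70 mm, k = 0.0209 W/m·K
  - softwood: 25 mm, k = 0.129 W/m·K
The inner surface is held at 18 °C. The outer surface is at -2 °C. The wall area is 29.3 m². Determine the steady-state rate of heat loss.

Series thermal resistances:
R_hardwood = L/(kA) = 0.18/(0.161×29.3) = 0.03816 K/W
R_phenolic foam = L/(kA) = 0.07/(0.0209×29.3) = 0.1143 K/W
R_softwood = L/(kA) = 0.025/(0.129×29.3) = 0.006614 K/W
R_total = 0.1591 K/W
Q = ΔT / R_total = 20 / 0.1591

Q ≈ 126 W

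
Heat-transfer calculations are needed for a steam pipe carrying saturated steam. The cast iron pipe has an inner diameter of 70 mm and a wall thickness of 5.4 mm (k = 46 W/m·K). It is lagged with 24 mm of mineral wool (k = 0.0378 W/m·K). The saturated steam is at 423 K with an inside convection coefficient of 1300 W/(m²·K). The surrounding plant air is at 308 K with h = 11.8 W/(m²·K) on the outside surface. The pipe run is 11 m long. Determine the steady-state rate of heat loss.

Q ≈ 581 W

For a radial system each layer contributes R = ln(r_out/r_in)/(2πkL); films add R = 1/(hA).
R_inner film = 1/(h_i·2πr₁L) = 1/(1300×2π×0.035×11) = 3.18×10^-4 K/W
R_cast iron pipe wall = ln(40.4/35)/(2π×46×11) = 4.513×10^-5 K/W
R_mineral wool = ln(64.4/40.4)/(2π×0.0378×11) = 0.1785 K/W
R_outer film = 1/(h_o·2πr_oL) = 1/(11.8×2π×0.0644×11) = 0.01904 K/W
R_total = 0.1979 K/W
Q = ΔT/R_total = 115/0.1979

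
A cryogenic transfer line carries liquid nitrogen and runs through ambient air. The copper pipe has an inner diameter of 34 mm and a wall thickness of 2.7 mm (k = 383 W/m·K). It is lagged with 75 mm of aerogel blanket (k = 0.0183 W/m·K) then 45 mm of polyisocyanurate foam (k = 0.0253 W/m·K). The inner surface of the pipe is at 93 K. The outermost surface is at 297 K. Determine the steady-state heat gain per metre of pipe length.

Cylindrical conduction, so R = ln(r₂/r₁)/(2πkL) per layer, in series:
R_copper pipe wall = ln(19.7/17)/(2π×383×1) = 6.125×10^-5 K/W
R_aerogel blanket = ln(94.7/19.7)/(2π×0.0183×1) = 13.66 K/W
R_polyisocyanurate foam = ln(139.7/94.7)/(2π×0.0253×1) = 2.446 K/W
R_total = 16.1 K/W
Q = ΔT/R_total = 204/16.1

q′ ≈ 12.7 W/m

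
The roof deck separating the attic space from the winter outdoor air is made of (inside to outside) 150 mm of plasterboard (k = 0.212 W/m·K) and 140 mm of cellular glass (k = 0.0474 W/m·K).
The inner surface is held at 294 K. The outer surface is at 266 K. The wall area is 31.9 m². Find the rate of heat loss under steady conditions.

Treating each layer as a thermal resistance in series:
R_plasterboard = L/(kA) = 0.15/(0.212×31.9) = 0.02218 K/W
R_cellular glass = L/(kA) = 0.14/(0.0474×31.9) = 0.09259 K/W
R_total = 0.1148 K/W
Q = ΔT / R_total = 28 / 0.1148

Q ≈ 244 W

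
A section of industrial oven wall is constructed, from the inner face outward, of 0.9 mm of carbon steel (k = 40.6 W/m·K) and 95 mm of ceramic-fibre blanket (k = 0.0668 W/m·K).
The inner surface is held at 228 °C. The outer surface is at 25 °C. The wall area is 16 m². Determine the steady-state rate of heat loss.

Treating each layer as a thermal resistance in series:
R_carbon steel = L/(kA) = 0.0009/(40.6×16) = 1.385×10^-6 K/W
R_ceramic-fibre blanket = L/(kA) = 0.095/(0.0668×16) = 0.08888 K/W
R_total = 0.08889 K/W
Q = ΔT / R_total = 203 / 0.08889

Q ≈ 2280 W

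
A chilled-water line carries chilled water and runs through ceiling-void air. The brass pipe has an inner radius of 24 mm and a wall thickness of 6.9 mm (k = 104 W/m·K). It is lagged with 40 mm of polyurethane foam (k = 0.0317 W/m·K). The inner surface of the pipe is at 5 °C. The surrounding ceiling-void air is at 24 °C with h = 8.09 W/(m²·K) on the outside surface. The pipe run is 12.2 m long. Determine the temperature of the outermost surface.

T ≈ 22.8 °C

Radial resistances (cylindrical: R_cond = ln(r_o/r_i)/(2πkL), R_conv = 1/(h·2πrL)):
R_brass pipe wall = ln(30.9/24)/(2π×104×12.2) = 3.17×10^-5 K/W
R_polyurethane foam = ln(70.9/30.9)/(2π×0.0317×12.2) = 0.3418 K/W
R_outer film = 1/(h_o·2πr_oL) = 1/(8.09×2π×0.0709×12.2) = 0.02274 K/W
R_total = 0.3646 K/W
Q = ΔT/R_total = 19/0.3646
Q = 52.1 W
T_interface = T_inner + Q·ΣR(inner→interface) = 5 + 52.1×0.3418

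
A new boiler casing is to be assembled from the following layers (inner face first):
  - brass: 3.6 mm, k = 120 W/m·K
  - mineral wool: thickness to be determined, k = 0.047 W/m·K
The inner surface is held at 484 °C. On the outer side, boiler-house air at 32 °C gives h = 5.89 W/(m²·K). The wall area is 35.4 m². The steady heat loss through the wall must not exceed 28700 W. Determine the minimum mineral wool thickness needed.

L ≈ 18.2 mm

Model the wall as resistances in series:
R_brass = L/(kA) = 0.0036/(120×35.4) = 8.475×10^-7 K/W
R_outer film = 1/(h_o·A) = 1/(5.89×35.4) = 0.004796 K/W
Sum of the known resistances R_other = 0.004797 K/W
Required total resistance R_tot = ΔT/Q_allow = 452/28700 = 0.01575 K/W
R_mineral wool = R_tot − R_other = 0.01095 K/W
L = R·k·A = 0.01095×0.047×35.4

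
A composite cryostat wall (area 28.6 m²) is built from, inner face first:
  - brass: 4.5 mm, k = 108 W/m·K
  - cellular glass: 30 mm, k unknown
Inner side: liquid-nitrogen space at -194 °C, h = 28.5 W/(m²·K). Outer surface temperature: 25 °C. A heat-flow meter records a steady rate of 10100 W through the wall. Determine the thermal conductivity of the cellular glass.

k ≈ 0.0513 W/(m·K)

Series thermal resistances:
R_inner film = 1/(h_i·A) = 1/(28.5×28.6) = 0.001227 K/W
R_brass = L/(kA) = 0.0045/(108×28.6) = 1.457×10^-6 K/W
Sum of known resistances R_other = 0.001228 K/W
Total R = ΔT/Q = 219/10100 = 0.02168 K/W
R_cellular glass = R_total − R_other = 0.02045 K/W
k = L/(R·A) = 0.03/(0.02045×28.6)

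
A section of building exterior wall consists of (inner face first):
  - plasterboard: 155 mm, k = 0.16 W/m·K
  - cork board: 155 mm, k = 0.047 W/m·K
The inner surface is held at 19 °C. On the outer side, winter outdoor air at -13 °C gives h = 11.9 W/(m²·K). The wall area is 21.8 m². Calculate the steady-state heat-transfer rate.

Q ≈ 160 W

Using the resistance-network approach (series):
R_plasterboard = L/(kA) = 0.155/(0.16×21.8) = 0.04444 K/W
R_cork board = L/(kA) = 0.155/(0.047×21.8) = 0.1513 K/W
R_outer film = 1/(h_o·A) = 1/(11.9×21.8) = 0.003855 K/W
R_total = 0.1996 K/W
Q = ΔT / R_total = 32 / 0.1996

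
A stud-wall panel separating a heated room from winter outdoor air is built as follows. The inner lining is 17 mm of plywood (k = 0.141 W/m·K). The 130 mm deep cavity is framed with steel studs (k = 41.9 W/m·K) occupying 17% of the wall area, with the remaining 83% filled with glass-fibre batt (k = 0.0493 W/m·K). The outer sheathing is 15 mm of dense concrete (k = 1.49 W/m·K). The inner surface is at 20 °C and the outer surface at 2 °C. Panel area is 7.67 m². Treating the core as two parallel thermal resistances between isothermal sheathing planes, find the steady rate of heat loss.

Q ≈ 928 W

Sheathing layers in series; stud and cavity paths in parallel between them.
R_inner = 0.017/(0.141×7.67) = 0.01572 K/W
R_stud  = 0.13/(41.9×0.17×7.67) = 0.002379 K/W
R_cav   = 0.13/(0.0493×0.83×7.67) = 0.4142 K/W
1/R_core = 1/R_stud + 1/R_cav → R_core = 0.002366 K/W
R_outer = 0.015/(1.49×7.67) = 0.001313 K/W
R_total = 0.0194 K/W
Q = ΔT/R_total = 18/0.0194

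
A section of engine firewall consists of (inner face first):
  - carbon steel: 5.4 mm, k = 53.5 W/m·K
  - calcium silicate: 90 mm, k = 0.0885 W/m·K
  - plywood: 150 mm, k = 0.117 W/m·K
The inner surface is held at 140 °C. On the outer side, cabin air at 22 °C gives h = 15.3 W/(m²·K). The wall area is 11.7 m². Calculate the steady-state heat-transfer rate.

Q ≈ 584 W

Using the resistance-network approach (series):
R_carbon steel = L/(kA) = 0.0054/(53.5×11.7) = 8.627×10^-6 K/W
R_calcium silicate = L/(kA) = 0.09/(0.0885×11.7) = 0.08692 K/W
R_plywood = L/(kA) = 0.15/(0.117×11.7) = 0.1096 K/W
R_outer film = 1/(h_o·A) = 1/(15.3×11.7) = 0.005586 K/W
R_total = 0.2021 K/W
Q = ΔT / R_total = 118 / 0.2021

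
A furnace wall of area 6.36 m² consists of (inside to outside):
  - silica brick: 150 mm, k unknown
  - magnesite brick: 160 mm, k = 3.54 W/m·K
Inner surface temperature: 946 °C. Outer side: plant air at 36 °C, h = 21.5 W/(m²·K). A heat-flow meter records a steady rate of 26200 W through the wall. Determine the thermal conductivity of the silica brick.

Treating each layer as a thermal resistance in series:
R_magnesite brick = L/(kA) = 0.16/(3.54×6.36) = 0.007107 K/W
R_outer film = 1/(h_o·A) = 1/(21.5×6.36) = 0.007313 K/W
Sum of known resistances R_other = 0.01442 K/W
Total R = ΔT/Q = 910/26200 = 0.03473 K/W
R_silica brick = R_total − R_other = 0.02031 K/W
k = L/(R·A) = 0.15/(0.02031×6.36)

k ≈ 1.16 W/(m·K)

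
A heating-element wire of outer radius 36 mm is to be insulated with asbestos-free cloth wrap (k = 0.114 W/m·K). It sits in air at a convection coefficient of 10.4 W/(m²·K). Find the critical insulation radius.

For a cylinder r_cr = k/h = 0.114/10.4
r_cr = 11 mm; since the bare radius (36 mm) is above r_cr, any added insulation will reduce heat loss.

r_cr ≈ 11 mm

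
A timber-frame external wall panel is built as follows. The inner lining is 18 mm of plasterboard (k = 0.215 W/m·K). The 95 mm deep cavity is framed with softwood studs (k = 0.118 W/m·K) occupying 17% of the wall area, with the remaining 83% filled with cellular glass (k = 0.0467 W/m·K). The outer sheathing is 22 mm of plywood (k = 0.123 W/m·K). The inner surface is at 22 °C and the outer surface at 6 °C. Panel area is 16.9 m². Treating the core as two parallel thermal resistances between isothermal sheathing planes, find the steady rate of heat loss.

Sheathing layers in series; stud and cavity paths in parallel between them.
R_inner = 0.018/(0.215×16.9) = 0.004954 K/W
R_stud  = 0.095/(0.118×0.17×16.9) = 0.2802 K/W
R_cav   = 0.095/(0.0467×0.83×16.9) = 0.145 K/W
1/R_core = 1/R_stud + 1/R_cav → R_core = 0.09557 K/W
R_outer = 0.022/(0.123×16.9) = 0.01058 K/W
R_total = 0.1111 K/W
Q = ΔT/R_total = 16/0.1111

Q ≈ 144 W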